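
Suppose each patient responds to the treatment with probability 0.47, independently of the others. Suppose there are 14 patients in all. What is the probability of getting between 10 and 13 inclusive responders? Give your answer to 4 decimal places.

0.0583

X ~ Binomial(14, 0.47); P(10 ≤ X ≤ 13) = Σ C(14,k) p^k (1−p)^(14−k) over k:
  k=10: C(14,10)·0.47^10·0.53^4 = 0.041545
  k=11: C(14,11)·0.47^11·0.53^3 = 0.013397
  k=12: C(14,12)·0.47^12·0.53^2 = 0.002970
  k=13: C(14,13)·0.47^13·0.53^1 = 0.000405
Total = 0.058317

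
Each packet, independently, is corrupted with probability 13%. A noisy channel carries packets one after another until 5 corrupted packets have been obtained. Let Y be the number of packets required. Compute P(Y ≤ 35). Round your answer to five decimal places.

0.48455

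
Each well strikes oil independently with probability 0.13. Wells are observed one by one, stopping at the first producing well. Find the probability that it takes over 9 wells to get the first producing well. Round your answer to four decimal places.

Y = number of wells to the first success; geometric, p = 0.13.
P(Y > 9) = P(first 9 all fail) = (1−p)^9 = 0.285544

0.2855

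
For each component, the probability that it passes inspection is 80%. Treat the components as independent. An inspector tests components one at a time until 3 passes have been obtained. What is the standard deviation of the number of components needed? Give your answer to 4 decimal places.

Y = total components until the third success; negative binomial with r=3, p=0.80.
SD(Y) = √[r(1−p)/p²] = √(0.937500) = 0.968246

0.9682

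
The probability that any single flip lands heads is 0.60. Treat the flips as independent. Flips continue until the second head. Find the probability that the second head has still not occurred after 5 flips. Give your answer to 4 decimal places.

Needing more than 5 flips ⇔ fewer than 2 successes in the first 5. With X ~ Binomial(5, 0.60), P(Y > 5) = P(X ≤ 1).
  k=0: C(5,0)·0.60^0·0.40^5 = 0.010240
  k=1: C(5,1)·0.60^1·0.40^4 = 0.076800
P(X ≤ 1) = 0.087040

0.0870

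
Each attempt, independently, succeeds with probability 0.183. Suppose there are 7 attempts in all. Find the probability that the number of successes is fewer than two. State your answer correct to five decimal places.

X ~ Binomial(7, 0.183); P(X ≤ 1) = Σ C(7,k) p^k (1−p)^(7−k) over k:
  k=0: C(7,0)·0.183^0·0.817^7 = 0.2429710
  k=1: C(7,1)·0.183^1·0.817^6 = 0.3809618
Total = 0.6239328

0.62393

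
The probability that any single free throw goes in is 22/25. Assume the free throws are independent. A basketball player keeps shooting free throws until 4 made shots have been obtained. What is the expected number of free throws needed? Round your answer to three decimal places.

4.545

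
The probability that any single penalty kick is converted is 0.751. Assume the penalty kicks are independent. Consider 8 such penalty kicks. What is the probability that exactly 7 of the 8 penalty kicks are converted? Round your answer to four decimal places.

0.2684

X ~ Binomial(n=8, p=0.751).
P(X=7) = C(8,7) · p^7 · (1−p)^1
= 8 · 0.13473 · 0.249 = 0.268392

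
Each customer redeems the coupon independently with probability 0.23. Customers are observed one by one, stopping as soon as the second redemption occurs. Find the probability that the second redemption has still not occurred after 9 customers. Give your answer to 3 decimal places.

0.351

Needing more than 9 customers ⇔ fewer than 2 successes in the first 9. With X ~ Binomial(9, 0.23), P(Y > 9) = P(X ≤ 1).
  k=0: C(9,0)·0.23^0·0.77^9 = 0.09515
  k=1: C(9,1)·0.23^1·0.77^8 = 0.25580
P(X ≤ 1) = 0.35095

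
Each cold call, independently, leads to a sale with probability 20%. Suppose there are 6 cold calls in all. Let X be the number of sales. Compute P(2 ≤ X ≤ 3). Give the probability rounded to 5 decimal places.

X ~ Binomial(6, 0.20); P(2 ≤ X ≤ 3) = Σ C(6,k) p^k (1−p)^(6−k) over k:
  k=2: C(6,2)·0.20^2·0.80^4 = 0.2457600
  k=3: C(6,3)·0.20^3·0.80^3 = 0.0819200
Total = 0.3276800

0.32768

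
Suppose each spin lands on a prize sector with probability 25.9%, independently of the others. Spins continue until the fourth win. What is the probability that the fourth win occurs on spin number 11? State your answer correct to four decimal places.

0.0662

Y = trial on which the fourth success occurs; negative binomial, r=4, p=0.259.
P(Y=11) = C(10,3) · p^4 · (1−p)^7
= 120 · 0.0044999 · 0.12267 = 0.066238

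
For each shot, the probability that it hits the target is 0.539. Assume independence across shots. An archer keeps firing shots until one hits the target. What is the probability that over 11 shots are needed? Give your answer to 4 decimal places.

0.0002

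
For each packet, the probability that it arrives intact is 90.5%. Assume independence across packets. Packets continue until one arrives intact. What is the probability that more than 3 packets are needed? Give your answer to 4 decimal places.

0.0009

Y = number of packets to the first success; geometric, p = 0.905.
P(Y > 3) = P(first 3 all fail) = (1−p)^3 = 0.000857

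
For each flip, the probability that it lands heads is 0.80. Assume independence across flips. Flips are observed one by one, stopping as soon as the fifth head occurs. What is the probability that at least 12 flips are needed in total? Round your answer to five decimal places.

Needing more than 11 flips ⇔ fewer than 5 successes in the first 11. With X ~ Binomial(11, 0.80), P(Y > 11) = P(X ≤ 4).
  k=0: C(11,0)·0.80^0·0.20^11 = 0.0000000
  k=1: C(11,1)·0.80^1·0.20^10 = 0.0000009
  k=2: C(11,2)·0.80^2·0.20^9 = 0.0000180
  k=3: C(11,3)·0.80^3·0.20^8 = 0.0002163
  k=4: C(11,4)·0.80^4·0.20^7 = 0.0017302
P(X ≤ 4) = 0.0019654

0.00197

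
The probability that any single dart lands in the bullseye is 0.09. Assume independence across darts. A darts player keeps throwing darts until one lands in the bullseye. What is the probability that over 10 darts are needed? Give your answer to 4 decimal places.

Y = number of darts to the first success; geometric, p = 0.09.
P(Y > 10) = P(first 10 all fail) = (1−p)^10 = 0.389416

0.3894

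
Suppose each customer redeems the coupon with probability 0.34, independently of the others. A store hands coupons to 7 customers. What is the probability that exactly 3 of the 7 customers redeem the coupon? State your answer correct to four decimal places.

X ~ Binomial(n=7, p=0.34).
P(X=3) = C(7,3) · p^3 · (1−p)^4
= 35 · 0.039304 · 0.18975 = 0.261024

0.2610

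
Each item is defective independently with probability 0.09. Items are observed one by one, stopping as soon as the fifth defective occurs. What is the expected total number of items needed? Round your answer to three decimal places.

55.556

Y = total items until the fifth success; negative binomial with r=5, p=0.09.
E[Y] = r / p = 5 / 0.09 = 55.55556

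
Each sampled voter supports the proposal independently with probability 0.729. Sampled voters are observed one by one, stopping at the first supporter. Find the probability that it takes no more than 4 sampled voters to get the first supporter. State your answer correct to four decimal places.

Y = number of sampled voters to the first success; geometric, p = 0.729.
P(Y ≤ 4) = 1 − (1−p)^4 = 1 − 0.005394 = 0.994606

0.9946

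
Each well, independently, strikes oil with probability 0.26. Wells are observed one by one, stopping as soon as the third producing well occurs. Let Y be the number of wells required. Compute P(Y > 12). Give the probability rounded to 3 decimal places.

0.360

Needing more than 12 wells ⇔ fewer than 3 successes in the first 12. With X ~ Binomial(12, 0.26), P(Y > 12) = P(X ≤ 2).
  k=0: C(12,0)·0.26^0·0.74^12 = 0.02696
  k=1: C(12,1)·0.26^1·0.74^11 = 0.11369
  k=2: C(12,2)·0.26^2·0.74^10 = 0.21969
P(X ≤ 2) = 0.36034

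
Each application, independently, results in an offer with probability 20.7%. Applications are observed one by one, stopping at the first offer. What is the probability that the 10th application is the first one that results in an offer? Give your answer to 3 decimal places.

Geometric (trials to first success), p = 0.207.
P(Y = 10) = (1−p)^9 · p = 0.12401 · 0.207 = 0.02567

0.026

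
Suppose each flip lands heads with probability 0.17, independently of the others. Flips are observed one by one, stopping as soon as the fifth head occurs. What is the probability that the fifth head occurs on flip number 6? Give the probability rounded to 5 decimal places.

0.00059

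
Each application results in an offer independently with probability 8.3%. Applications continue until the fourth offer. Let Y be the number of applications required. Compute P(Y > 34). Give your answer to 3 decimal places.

Needing more than 34 applications ⇔ fewer than 4 successes in the first 34. With X ~ Binomial(34, 0.083), P(Y > 34) = P(X ≤ 3).
  k=0: C(34,0)·0.083^0·0.917^34 = 0.05255
  k=1: C(34,1)·0.083^1·0.917^33 = 0.16171
  k=2: C(34,2)·0.083^2·0.917^32 = 0.24151
  k=3: C(34,3)·0.083^3·0.917^31 = 0.23317
P(X ≤ 3) = 0.68894

0.689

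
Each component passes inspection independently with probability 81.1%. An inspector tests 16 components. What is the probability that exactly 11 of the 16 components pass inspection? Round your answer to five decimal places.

0.10515

X ~ Binomial(n=16, p=0.811).
P(X=11) = C(16,11) · p^11 · (1−p)^5
= 4368 · 0.099823 · 0.00024116 = 0.1051528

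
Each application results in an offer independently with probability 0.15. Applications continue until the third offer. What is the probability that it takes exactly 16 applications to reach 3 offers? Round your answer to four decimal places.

Y = trial on which the third success occurs; negative binomial, r=3, p=0.15.
P(Y=16) = C(15,2) · p^3 · (1−p)^13
= 105 · 0.003375 · 0.12091 = 0.042846

0.0428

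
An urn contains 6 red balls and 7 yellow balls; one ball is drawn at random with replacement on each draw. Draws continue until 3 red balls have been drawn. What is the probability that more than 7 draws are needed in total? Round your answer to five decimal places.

Needing more than 7 draws ⇔ fewer than 3 successes in the first 7. With X ~ Binomial(7, 0.461538), P(Y > 7) = P(X ≤ 2).
  k=0: C(7,0)·0.461538^0·0.538462^7 = 0.0131245
  k=1: C(7,1)·0.461538^1·0.538462^6 = 0.0787470
  k=2: C(7,2)·0.461538^2·0.538462^5 = 0.2024923
P(X ≤ 2) = 0.2943638

0.29436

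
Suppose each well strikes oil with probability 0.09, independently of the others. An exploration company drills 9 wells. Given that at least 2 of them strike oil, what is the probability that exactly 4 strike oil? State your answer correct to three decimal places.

X ~ Binomial(9, 0.09). Want P(X=4 | X≥2) = P(X=4) / P(X≥2).
P(X=4) = C(9,4)·0.09^4·0.91^5 = 0.00516
P(X≥2) = 1 − 0.42793 − 0.38090 = 0.19117
Ratio = 0.00516 / 0.19117 = 0.02699

0.027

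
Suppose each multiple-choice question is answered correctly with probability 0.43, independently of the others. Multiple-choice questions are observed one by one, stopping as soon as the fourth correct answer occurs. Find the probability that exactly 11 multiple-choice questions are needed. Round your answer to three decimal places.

0.080

Y = trial on which the fourth success occurs; negative binomial, r=4, p=0.43.
P(Y=11) = C(10,3) · p^4 · (1−p)^7
= 120 · 0.034188 · 0.019549 = 0.08020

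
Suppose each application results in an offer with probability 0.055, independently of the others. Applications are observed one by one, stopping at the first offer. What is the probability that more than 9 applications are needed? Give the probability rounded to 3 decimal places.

Y = number of applications to the first success; geometric, p = 0.055.
P(Y > 9) = P(first 9 all fail) = (1−p)^9 = 0.60102

0.601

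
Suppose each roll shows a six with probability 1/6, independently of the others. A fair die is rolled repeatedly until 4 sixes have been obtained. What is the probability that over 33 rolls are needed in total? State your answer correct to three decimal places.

Needing more than 33 rolls ⇔ fewer than 4 successes in the first 33. With X ~ Binomial(33, 0.166667), P(Y > 33) = P(X ≤ 3).
  k=0: C(33,0)·0.166667^0·0.833333^33 = 0.00244
  k=1: C(33,1)·0.166667^1·0.833333^32 = 0.01609
  k=2: C(33,2)·0.166667^2·0.833333^31 = 0.05149
  k=3: C(33,3)·0.166667^3·0.833333^30 = 0.10641
P(X ≤ 3) = 0.17643

0.176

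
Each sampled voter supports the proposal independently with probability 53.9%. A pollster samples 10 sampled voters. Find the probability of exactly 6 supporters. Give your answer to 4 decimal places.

0.2326

X ~ Binomial(n=10, p=0.539).
P(X=6) = C(10,6) · p^6 · (1−p)^4
= 210 · 0.024521 · 0.045165 = 0.232571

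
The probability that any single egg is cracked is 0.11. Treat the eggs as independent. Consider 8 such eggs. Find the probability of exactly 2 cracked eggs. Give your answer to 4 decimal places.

X ~ Binomial(n=8, p=0.11).
P(X=2) = C(8,2) · p^2 · (1−p)^6
= 28 · 0.0121 · 0.49698 = 0.168377

0.1684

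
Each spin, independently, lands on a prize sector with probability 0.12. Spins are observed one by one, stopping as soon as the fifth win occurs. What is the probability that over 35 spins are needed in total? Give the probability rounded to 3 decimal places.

Needing more than 35 spins ⇔ fewer than 5 successes in the first 35. With X ~ Binomial(35, 0.12), P(Y > 35) = P(X ≤ 4).
  k=0: C(35,0)·0.12^0·0.88^35 = 0.01140
  k=1: C(35,1)·0.12^1·0.88^34 = 0.05441
  k=2: C(35,2)·0.12^2·0.88^33 = 0.12613
  k=3: C(35,3)·0.12^3·0.88^32 = 0.18919
  k=4: C(35,4)·0.12^4·0.88^31 = 0.20639
P(X ≤ 4) = 0.58751

0.588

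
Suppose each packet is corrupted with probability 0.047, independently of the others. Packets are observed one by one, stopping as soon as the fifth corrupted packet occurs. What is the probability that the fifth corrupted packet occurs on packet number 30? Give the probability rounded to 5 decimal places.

Y = trial on which the fifth success occurs; negative binomial, r=5, p=0.047.
P(Y=30) = C(29,4) · p^5 · (1−p)^25
= 23751 · 2.2935e-07 · 0.30014 = 0.0016349

0.00163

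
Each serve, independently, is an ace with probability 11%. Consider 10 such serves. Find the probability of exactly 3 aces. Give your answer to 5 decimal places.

0.07065

X ~ Binomial(n=10, p=0.11).
P(X=3) = C(10,3) · p^3 · (1−p)^7
= 120 · 0.001331 · 0.44231 = 0.0706463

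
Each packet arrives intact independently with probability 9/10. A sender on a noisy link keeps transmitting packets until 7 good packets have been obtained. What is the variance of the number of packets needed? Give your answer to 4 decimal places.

Y = total packets until the seventh success; negative binomial with r=7, p=0.90.
Var(Y) = r(1−p)/p² = 7·0.10 / 0.90² = 0.864198

0.8642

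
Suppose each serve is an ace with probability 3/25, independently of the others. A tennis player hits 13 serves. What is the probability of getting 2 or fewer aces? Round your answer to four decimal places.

0.8015

X ~ Binomial(13, 0.12); P(X ≤ 2) = Σ C(13,k) p^k (1−p)^(13−k) over k:
  k=0: C(13,0)·0.12^0·0.88^13 = 0.189791
  k=1: C(13,1)·0.12^1·0.88^12 = 0.336447
  k=2: C(13,2)·0.12^2·0.88^11 = 0.275275
Total = 0.801512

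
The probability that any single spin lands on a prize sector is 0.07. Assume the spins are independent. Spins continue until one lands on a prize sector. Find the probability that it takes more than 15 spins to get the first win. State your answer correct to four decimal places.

Y = number of spins to the first success; geometric, p = 0.07.
P(Y > 15) = P(first 15 all fail) = (1−p)^15 = 0.336701

0.3367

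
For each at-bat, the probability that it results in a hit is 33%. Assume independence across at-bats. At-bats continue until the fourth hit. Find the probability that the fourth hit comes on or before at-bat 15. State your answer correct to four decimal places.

0.7829

Finishing within 15 at-bats ⇔ at least 4 successes in the first 15. With X ~ Binomial(15, 0.33), P(Y ≤ 15) = 1 − P(X ≤ 3).
  k=0: C(15,0)·0.33^0·0.67^15 = 0.002461
  k=1: C(15,1)·0.33^1·0.67^14 = 0.018182
  k=2: C(15,2)·0.33^2·0.67^13 = 0.062689
  k=3: C(15,3)·0.33^3·0.67^12 = 0.133798
1 − 0.217131 = 0.782869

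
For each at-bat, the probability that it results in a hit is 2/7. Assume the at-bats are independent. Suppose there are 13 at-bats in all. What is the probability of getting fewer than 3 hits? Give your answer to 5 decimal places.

0.23535

X ~ Binomial(13, 0.285714); P(X ≤ 2) = Σ C(13,k) p^k (1−p)^(13−k) over k:
  k=0: C(13,0)·0.285714^0·0.714286^13 = 0.0125990
  k=1: C(13,1)·0.285714^1·0.714286^12 = 0.0655147
  k=2: C(13,2)·0.285714^2·0.714286^11 = 0.1572353
Total = 0.2353490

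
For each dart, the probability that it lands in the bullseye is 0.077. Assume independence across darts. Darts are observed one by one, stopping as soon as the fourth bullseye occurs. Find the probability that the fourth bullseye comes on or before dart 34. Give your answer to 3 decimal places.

0.264

Finishing within 34 darts ⇔ at least 4 successes in the first 34. With X ~ Binomial(34, 0.077), P(Y ≤ 34) = 1 − P(X ≤ 3).
  k=0: C(34,0)·0.077^0·0.923^34 = 0.06559
  k=1: C(34,1)·0.077^1·0.923^33 = 0.18605
  k=2: C(34,2)·0.077^2·0.923^32 = 0.25609
  k=3: C(34,3)·0.077^3·0.923^31 = 0.22789
1 − 0.73562 = 0.26438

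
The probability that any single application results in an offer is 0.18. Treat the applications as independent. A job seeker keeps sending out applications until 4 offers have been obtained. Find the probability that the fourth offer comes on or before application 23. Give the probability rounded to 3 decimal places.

Finishing within 23 applications ⇔ at least 4 successes in the first 23. With X ~ Binomial(23, 0.18), P(Y ≤ 23) = 1 − P(X ≤ 3).
  k=0: C(23,0)·0.18^0·0.82^23 = 0.01042
  k=1: C(23,1)·0.18^1·0.82^22 = 0.05259
  k=2: C(23,2)·0.18^2·0.82^21 = 0.12699
  k=3: C(23,3)·0.18^3·0.82^20 = 0.19513
1 − 0.38512 = 0.61488

0.615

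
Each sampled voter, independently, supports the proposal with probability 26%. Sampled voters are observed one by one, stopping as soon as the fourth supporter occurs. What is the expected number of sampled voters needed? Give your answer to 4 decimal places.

15.3846

Y = total sampled voters until the fourth success; negative binomial with r=4, p=0.26.
E[Y] = r / p = 4 / 0.26 = 15.384615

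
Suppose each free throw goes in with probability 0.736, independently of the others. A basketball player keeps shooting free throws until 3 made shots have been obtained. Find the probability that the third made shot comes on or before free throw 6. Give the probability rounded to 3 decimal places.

Finishing within 6 free throws ⇔ at least 3 successes in the first 6. With X ~ Binomial(6, 0.736), P(Y ≤ 6) = 1 − P(X ≤ 2).
  k=0: C(6,0)·0.736^0·0.264^6 = 0.00034
  k=1: C(6,1)·0.736^1·0.264^5 = 0.00566
  k=2: C(6,2)·0.736^2·0.264^4 = 0.03947
1 − 0.04547 = 0.95453

0.955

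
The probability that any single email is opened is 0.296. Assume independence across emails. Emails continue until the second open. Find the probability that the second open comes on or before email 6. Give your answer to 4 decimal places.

Finishing within 6 emails ⇔ at least 2 successes in the first 6. With X ~ Binomial(6, 0.296), P(Y ≤ 6) = 1 − P(X ≤ 1).
  k=0: C(6,0)·0.296^0·0.704^6 = 0.121741
  k=1: C(6,1)·0.296^1·0.704^5 = 0.307119
1 − 0.428859 = 0.571141

0.5711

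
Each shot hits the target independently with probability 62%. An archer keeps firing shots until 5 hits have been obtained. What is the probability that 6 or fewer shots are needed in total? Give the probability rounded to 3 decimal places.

Finishing within 6 shots ⇔ at least 5 successes in the first 6. With X ~ Binomial(6, 0.62), P(Y ≤ 6) = 1 − P(X ≤ 4).
  k=0: C(6,0)·0.62^0·0.38^6 = 0.00301
  k=1: C(6,1)·0.62^1·0.38^5 = 0.02948
  k=2: C(6,2)·0.62^2·0.38^4 = 0.12023
  k=3: C(6,3)·0.62^3·0.38^3 = 0.26155
  k=4: C(6,4)·0.62^4·0.38^2 = 0.32006
1 − 0.73432 = 0.26568

0.266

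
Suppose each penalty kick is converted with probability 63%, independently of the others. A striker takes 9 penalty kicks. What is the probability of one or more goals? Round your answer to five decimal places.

P(at least one) = 1 − P(none) = 1 − (1 − 0.63)^9
= 1 − 0.0001300 = 0.9998700

0.99987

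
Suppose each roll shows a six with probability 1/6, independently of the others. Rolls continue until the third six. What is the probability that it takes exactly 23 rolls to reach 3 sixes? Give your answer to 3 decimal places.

0.028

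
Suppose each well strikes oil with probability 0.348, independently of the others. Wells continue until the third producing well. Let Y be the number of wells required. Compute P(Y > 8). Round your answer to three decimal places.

Needing more than 8 wells ⇔ fewer than 3 successes in the first 8. With X ~ Binomial(8, 0.348), P(Y > 8) = P(X ≤ 2).
  k=0: C(8,0)·0.348^0·0.652^8 = 0.03266
  k=1: C(8,1)·0.348^1·0.652^7 = 0.13944
  k=2: C(8,2)·0.348^2·0.652^6 = 0.26050
P(X ≤ 2) = 0.43260

0.433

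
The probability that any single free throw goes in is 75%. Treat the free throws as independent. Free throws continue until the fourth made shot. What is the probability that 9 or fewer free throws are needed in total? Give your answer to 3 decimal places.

Finishing within 9 free throws ⇔ at least 4 successes in the first 9. With X ~ Binomial(9, 0.75), P(Y ≤ 9) = 1 − P(X ≤ 3).
  k=0: C(9,0)·0.75^0·0.25^9 = 0.00000
  k=1: C(9,1)·0.75^1·0.25^8 = 0.00010
  k=2: C(9,2)·0.75^2·0.25^7 = 0.00124
  k=3: C(9,3)·0.75^3·0.25^6 = 0.00865
1 − 0.00999 = 0.99001

0.990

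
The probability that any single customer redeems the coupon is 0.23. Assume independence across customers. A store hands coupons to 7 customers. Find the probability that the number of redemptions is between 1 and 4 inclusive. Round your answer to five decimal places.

X ~ Binomial(7, 0.23); P(1 ≤ X ≤ 4) = Σ C(7,k) p^k (1−p)^(7−k) over k:
  k=1: C(7,1)·0.23^1·0.77^6 = 0.3355600
  k=2: C(7,2)·0.23^2·0.77^5 = 0.3006967
  k=3: C(7,3)·0.23^3·0.77^4 = 0.1496975
  k=4: C(7,4)·0.23^4·0.77^3 = 0.0447148
Total = 0.8306690

0.83067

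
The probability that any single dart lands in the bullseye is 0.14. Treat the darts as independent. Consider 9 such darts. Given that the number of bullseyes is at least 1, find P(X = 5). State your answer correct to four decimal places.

0.0050

X ~ Binomial(9, 0.14). Want P(X=5 | X≥1) = P(X=5) / P(X≥1).
P(X=5) = C(9,5)·0.14^5·0.86^4 = 0.003707
P(X≥1) = 1 − 0.257327 = 0.742673
Ratio = 0.003707 / 0.742673 = 0.004991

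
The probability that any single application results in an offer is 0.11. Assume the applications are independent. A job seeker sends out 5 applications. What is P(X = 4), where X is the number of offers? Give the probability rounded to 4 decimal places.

X ~ Binomial(n=5, p=0.11).
P(X=4) = C(5,4) · p^4 · (1−p)^1
= 5 · 0.00014641 · 0.89 = 0.000652

0.0007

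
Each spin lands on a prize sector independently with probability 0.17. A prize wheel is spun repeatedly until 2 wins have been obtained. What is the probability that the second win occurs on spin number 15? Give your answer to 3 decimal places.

0.036

Y = trial on which the second success occurs; negative binomial, r=2, p=0.17.
P(Y=15) = C(14,1) · p^2 · (1−p)^13
= 14 · 0.0289 · 0.088719 = 0.03590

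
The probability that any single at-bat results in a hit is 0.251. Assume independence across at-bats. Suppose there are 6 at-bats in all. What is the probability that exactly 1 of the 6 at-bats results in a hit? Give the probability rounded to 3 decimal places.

0.355

X ~ Binomial(n=6, p=0.251).
P(X=1) = C(6,1) · p^1 · (1−p)^5
= 6 · 0.251 · 0.23573 = 0.35500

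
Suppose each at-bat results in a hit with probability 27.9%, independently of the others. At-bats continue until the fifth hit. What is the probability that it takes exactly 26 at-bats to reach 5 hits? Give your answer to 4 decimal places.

0.0222

Y = trial on which the fifth success occurs; negative binomial, r=5, p=0.279.
P(Y=26) = C(25,4) · p^5 · (1−p)^21
= 12650 · 0.0016905 · 0.0010391 = 0.022220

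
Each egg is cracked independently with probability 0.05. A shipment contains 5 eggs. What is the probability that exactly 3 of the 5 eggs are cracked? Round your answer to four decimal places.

X ~ Binomial(n=5, p=0.05).
P(X=3) = C(5,3) · p^3 · (1−p)^2
= 10 · 0.000125 · 0.9025 = 0.001128

0.0011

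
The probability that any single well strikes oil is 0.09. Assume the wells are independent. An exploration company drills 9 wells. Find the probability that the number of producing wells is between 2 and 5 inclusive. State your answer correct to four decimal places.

0.1911

X ~ Binomial(9, 0.09); P(2 ≤ X ≤ 5) = Σ C(9,k) p^k (1−p)^(9−k) over k:
  k=2: C(9,2)·0.09^2·0.91^7 = 0.150688
  k=3: C(9,3)·0.09^3·0.91^6 = 0.034774
  k=4: C(9,4)·0.09^4·0.91^5 = 0.005159
  k=5: C(9,5)·0.09^5·0.91^4 = 0.000510
Total = 0.191131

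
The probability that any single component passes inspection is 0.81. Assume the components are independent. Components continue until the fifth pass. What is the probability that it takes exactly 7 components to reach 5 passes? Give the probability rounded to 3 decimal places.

Y = trial on which the fifth success occurs; negative binomial, r=5, p=0.81.
P(Y=7) = C(6,4) · p^5 · (1−p)^2
= 15 · 0.34868 · 0.0361 = 0.18881

0.189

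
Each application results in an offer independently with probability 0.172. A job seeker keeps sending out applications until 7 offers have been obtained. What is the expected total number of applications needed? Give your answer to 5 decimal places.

Y = total applications until the seventh success; negative binomial with r=7, p=0.172.
E[Y] = r / p = 7 / 0.172 = 40.6976744

40.69767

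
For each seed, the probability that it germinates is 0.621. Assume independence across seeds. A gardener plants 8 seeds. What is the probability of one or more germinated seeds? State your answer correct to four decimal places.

0.9996

P(at least one) = 1 − P(none) = 1 − (1 − 0.621)^8
= 1 − 0.000426 = 0.999574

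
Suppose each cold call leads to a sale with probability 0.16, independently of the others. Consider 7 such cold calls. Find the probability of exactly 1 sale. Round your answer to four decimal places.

0.3935

X ~ Binomial(n=7, p=0.16).
P(X=1) = C(7,1) · p^1 · (1−p)^6
= 7 · 0.16 · 0.3513 = 0.393454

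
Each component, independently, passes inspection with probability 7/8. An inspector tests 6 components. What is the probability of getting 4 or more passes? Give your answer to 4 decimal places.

X ~ Binomial(6, 0.875); P(X ≥ 4) = Σ C(6,k) p^k (1−p)^(6−k) over k:
  k=4: C(6,4)·0.875^4·0.125^2 = 0.137386
  k=5: C(6,5)·0.875^5·0.125^1 = 0.384682
  k=6: C(6,6)·0.875^6·0.125^0 = 0.448795
Total = 0.970863

0.9709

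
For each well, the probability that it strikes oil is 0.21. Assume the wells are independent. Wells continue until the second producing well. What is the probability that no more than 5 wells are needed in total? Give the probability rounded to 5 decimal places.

0.28332

Finishing within 5 wells ⇔ at least 2 successes in the first 5. With X ~ Binomial(5, 0.21), P(Y ≤ 5) = 1 − P(X ≤ 1).
  k=0: C(5,0)·0.21^0·0.79^5 = 0.3077056
  k=1: C(5,1)·0.21^1·0.79^4 = 0.4089759
1 − 0.7166815 = 0.2833185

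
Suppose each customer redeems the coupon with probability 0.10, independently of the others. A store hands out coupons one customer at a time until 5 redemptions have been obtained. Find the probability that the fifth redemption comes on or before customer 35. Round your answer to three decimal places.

0.269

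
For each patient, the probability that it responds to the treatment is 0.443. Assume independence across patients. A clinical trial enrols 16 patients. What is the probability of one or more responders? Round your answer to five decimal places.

P(at least one) = 1 − P(none) = 1 − (1 − 0.443)^16
= 1 − 0.0000858 = 0.9999142

0.99991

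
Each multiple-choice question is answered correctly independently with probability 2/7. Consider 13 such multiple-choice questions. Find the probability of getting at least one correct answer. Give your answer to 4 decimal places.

0.9874

P(at least one) = 1 − P(none) = 1 − (1 − 0.285714)^13
= 1 − 0.012599 = 0.987401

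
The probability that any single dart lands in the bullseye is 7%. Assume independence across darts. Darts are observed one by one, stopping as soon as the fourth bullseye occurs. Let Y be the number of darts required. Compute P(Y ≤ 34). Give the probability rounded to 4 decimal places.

0.2122

Finishing within 34 darts ⇔ at least 4 successes in the first 34. With X ~ Binomial(34, 0.07), P(Y ≤ 34) = 1 − P(X ≤ 3).
  k=0: C(34,0)·0.07^0·0.93^34 = 0.084805
  k=1: C(34,1)·0.07^1·0.93^33 = 0.217027
  k=2: C(34,2)·0.07^2·0.93^32 = 0.269534
  k=3: C(34,3)·0.07^3·0.93^31 = 0.216400
1 − 0.787766 = 0.212234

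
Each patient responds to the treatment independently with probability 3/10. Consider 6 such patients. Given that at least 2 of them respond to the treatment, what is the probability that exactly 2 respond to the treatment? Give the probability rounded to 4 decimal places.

X ~ Binomial(6, 0.30). Want P(X=2 | X≥2) = P(X=2) / P(X≥2).
P(X=2) = C(6,2)·0.30^2·0.70^4 = 0.324135
P(X≥2) = 1 − 0.117649 − 0.302526 = 0.579825
Ratio = 0.324135 / 0.579825 = 0.559022

0.5590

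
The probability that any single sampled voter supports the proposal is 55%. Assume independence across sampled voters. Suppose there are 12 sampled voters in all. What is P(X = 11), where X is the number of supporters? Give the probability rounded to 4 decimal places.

0.0075

X ~ Binomial(n=12, p=0.55).
P(X=11) = C(12,11) · p^11 · (1−p)^1
= 12 · 0.0013931 · 0.45 = 0.007523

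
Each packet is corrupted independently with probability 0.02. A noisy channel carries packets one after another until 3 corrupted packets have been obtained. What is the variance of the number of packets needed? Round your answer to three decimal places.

7350.000

Y = total packets until the third success; negative binomial with r=3, p=0.02.
Var(Y) = r(1−p)/p² = 3·0.98 / 0.02² = 7350.00000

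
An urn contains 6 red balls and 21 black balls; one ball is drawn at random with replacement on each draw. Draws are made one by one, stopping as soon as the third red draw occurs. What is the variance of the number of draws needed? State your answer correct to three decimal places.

47.250

Y = total draws until the third success; negative binomial with r=3, p=0.222222.
Var(Y) = r(1−p)/p² = 3·0.777778 / 0.222222² = 47.25000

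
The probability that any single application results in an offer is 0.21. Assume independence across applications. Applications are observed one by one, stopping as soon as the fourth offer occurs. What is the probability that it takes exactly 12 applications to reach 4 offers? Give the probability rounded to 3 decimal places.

Y = trial on which the fourth success occurs; negative binomial, r=4, p=0.21.
P(Y=12) = C(11,3) · p^4 · (1−p)^8
= 165 · 0.0019448 · 0.15171 = 0.04868

0.049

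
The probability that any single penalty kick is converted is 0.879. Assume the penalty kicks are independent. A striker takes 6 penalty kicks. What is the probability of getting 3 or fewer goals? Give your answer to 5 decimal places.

0.02669

X ~ Binomial(6, 0.879); P(X ≤ 3) = Σ C(6,k) p^k (1−p)^(6−k) over k:
  k=0: C(6,0)·0.879^0·0.121^6 = 0.0000031
  k=1: C(6,1)·0.879^1·0.121^5 = 0.0001368
  k=2: C(6,2)·0.879^2·0.121^4 = 0.0024843
  k=3: C(6,3)·0.879^3·0.121^3 = 0.0240632
Total = 0.0266874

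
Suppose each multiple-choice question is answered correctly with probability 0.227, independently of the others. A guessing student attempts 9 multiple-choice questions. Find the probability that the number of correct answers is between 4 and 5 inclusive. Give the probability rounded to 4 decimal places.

X ~ Binomial(9, 0.227); P(4 ≤ X ≤ 5) = Σ C(9,k) p^k (1−p)^(9−k) over k:
  k=4: C(9,4)·0.227^4·0.773^5 = 0.092336
  k=5: C(9,5)·0.227^5·0.773^4 = 0.027116
Total = 0.119452

0.1195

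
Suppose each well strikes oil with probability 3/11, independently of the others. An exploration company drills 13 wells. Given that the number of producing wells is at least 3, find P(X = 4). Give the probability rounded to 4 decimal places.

X ~ Binomial(13, 0.272727). Want P(X=4 | X≥3) = P(X=4) / P(X≥3).
P(X=4) = C(13,4)·0.272727^4·0.727273^9 = 0.225162
P(X≥3) = 1 − 0.015924 − 0.077632 − 0.174672 = 0.731772
Ratio = 0.225162 / 0.731772 = 0.307695

0.3077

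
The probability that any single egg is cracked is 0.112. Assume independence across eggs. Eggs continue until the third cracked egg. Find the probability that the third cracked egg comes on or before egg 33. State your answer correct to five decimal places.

Finishing within 33 eggs ⇔ at least 3 successes in the first 33. With X ~ Binomial(33, 0.112), P(Y ≤ 33) = 1 − P(X ≤ 2).
  k=0: C(33,0)·0.112^0·0.888^33 = 0.0198439
  k=1: C(33,1)·0.112^1·0.888^32 = 0.0825937
  k=2: C(33,2)·0.112^2·0.888^31 = 0.1666756
1 − 0.2691132 = 0.7308868

0.73089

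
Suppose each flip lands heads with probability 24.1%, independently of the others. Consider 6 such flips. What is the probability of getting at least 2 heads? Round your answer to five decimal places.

X ~ Binomial(6, 0.241); P(X ≥ 2) = Σ C(6,k) p^k (1−p)^(6−k) over k:
  k=2: C(6,2)·0.241^2·0.759^4 = 0.2891295
  k=3: C(6,3)·0.241^3·0.759^3 = 0.1224071
  k=4: C(6,4)·0.241^4·0.759^2 = 0.0291503
  k=5: C(6,5)·0.241^5·0.759^1 = 0.0037024
  k=6: C(6,6)·0.241^6·0.759^0 = 0.0001959
Total = 0.4445852

0.44459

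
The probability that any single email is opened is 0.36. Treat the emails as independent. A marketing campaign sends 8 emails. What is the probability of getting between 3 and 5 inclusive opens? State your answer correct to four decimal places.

0.5666

X ~ Binomial(8, 0.36); P(3 ≤ X ≤ 5) = Σ C(8,k) p^k (1−p)^(8−k) over k:
  k=3: C(8,3)·0.36^3·0.64^5 = 0.280540
  k=4: C(8,4)·0.36^4·0.64^4 = 0.197255
  k=5: C(8,5)·0.36^5·0.64^3 = 0.088765
Total = 0.566560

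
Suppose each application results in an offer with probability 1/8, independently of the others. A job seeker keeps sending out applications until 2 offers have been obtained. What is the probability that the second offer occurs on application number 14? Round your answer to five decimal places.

Y = trial on which the second success occurs; negative binomial, r=2, p=0.125.
P(Y=14) = C(13,1) · p^2 · (1−p)^12
= 13 · 0.015625 · 0.20142 = 0.0409129

0.04091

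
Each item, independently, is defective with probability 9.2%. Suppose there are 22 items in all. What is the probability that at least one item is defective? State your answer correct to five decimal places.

0.88036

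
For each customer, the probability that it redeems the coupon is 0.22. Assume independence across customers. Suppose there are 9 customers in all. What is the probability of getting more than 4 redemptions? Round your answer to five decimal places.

X ~ Binomial(9, 0.22); P(X ≥ 5) = Σ C(9,k) p^k (1−p)^(9−k) over k:
  k=5: C(9,5)·0.22^5·0.78^4 = 0.0240360
  k=6: C(9,6)·0.22^6·0.78^3 = 0.0045196
  k=7: C(9,7)·0.22^7·0.78^2 = 0.0005463
  k=8: C(9,8)·0.22^8·0.78^1 = 0.0000385
  k=9: C(9,9)·0.22^9·0.78^0 = 0.0000012
Total = 0.0291417

0.02914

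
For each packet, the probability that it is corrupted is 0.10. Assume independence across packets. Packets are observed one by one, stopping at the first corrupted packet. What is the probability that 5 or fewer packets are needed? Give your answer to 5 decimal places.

0.40951

Y = number of packets to the first success; geometric, p = 0.10.
P(Y ≤ 5) = 1 − (1−p)^5 = 1 − 0.5904900 = 0.4095100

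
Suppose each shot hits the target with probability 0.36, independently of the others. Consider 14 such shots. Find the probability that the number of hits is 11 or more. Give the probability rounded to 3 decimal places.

0.001

X ~ Binomial(14, 0.36); P(X ≥ 11) = Σ C(14,k) p^k (1−p)^(14−k) over k:
  k=11: C(14,11)·0.36^11·0.64^3 = 0.00126
  k=12: C(14,12)·0.36^12·0.64^2 = 0.00018
  k=13: C(14,13)·0.36^13·0.64^1 = 0.00002
  k=14: C(14,14)·0.36^14·0.64^0 = 0.00000
Total = 0.00145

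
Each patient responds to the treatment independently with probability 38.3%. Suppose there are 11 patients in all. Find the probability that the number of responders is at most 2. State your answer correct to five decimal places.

X ~ Binomial(11, 0.383); P(X ≤ 2) = Σ C(11,k) p^k (1−p)^(11−k) over k:
  k=0: C(11,0)·0.383^0·0.617^11 = 0.0049333
  k=1: C(11,1)·0.383^1·0.617^10 = 0.0336855
  k=2: C(11,2)·0.383^2·0.617^9 = 0.1045506
Total = 0.1431694

0.14317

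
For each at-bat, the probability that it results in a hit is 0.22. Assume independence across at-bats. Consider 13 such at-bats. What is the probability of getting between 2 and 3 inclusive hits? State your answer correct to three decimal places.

0.499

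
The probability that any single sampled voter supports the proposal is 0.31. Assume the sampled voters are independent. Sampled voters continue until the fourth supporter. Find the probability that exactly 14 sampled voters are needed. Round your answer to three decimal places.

0.065

Y = trial on which the fourth success occurs; negative binomial, r=4, p=0.31.
P(Y=14) = C(13,3) · p^4 · (1−p)^10
= 286 · 0.0092352 · 0.024462 = 0.06461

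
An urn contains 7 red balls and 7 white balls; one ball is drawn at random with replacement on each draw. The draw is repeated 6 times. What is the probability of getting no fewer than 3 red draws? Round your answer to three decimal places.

X ~ Binomial(6, 0.50); P(X ≥ 3) = Σ C(6,k) p^k (1−p)^(6−k) over k:
  k=3: C(6,3)·0.50^3·0.50^3 = 0.31250
  k=4: C(6,4)·0.50^4·0.50^2 = 0.23438
  k=5: C(6,5)·0.50^5·0.50^1 = 0.09375
  k=6: C(6,6)·0.50^6·0.50^0 = 0.01562
Total = 0.65625

0.656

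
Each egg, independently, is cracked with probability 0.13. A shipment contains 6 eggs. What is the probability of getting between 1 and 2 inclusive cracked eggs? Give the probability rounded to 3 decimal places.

0.534

X ~ Binomial(6, 0.13); P(1 ≤ X ≤ 2) = Σ C(6,k) p^k (1−p)^(6−k) over k:
  k=1: C(6,1)·0.13^1·0.87^5 = 0.38877
  k=2: C(6,2)·0.13^2·0.87^4 = 0.14523
Total = 0.53400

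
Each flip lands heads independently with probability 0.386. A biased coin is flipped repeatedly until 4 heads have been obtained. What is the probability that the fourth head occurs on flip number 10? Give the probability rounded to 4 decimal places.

0.0999

Y = trial on which the fourth success occurs; negative binomial, r=4, p=0.386.
P(Y=10) = C(9,3) · p^4 · (1−p)^6
= 84 · 0.0222 · 0.053581 = 0.099917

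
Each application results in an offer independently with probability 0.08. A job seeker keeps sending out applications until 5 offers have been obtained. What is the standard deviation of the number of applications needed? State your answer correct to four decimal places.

26.8095

Y = total applications until the fifth success; negative binomial with r=5, p=0.08.
SD(Y) = √[r(1−p)/p²] = √(718.750000) = 26.809513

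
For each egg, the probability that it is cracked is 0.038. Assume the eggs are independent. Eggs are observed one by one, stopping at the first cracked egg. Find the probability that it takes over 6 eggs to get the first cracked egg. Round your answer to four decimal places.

Y = number of eggs to the first success; geometric, p = 0.038.
P(Y > 6) = P(first 6 all fail) = (1−p)^6 = 0.792593

0.7926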